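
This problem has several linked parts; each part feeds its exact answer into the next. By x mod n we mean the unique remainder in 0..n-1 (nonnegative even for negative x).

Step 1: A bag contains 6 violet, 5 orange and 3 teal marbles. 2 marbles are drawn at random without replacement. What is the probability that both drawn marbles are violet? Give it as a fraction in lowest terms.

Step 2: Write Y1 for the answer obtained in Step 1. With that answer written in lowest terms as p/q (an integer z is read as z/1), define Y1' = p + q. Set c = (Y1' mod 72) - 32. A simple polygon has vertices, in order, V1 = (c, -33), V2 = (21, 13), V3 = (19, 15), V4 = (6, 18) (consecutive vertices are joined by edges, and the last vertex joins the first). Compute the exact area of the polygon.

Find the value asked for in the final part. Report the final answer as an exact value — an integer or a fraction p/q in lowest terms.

Step 1: total draws C(14,2) = 91; favorable C(6,2) = 15; P = 15/91; answer 15/91
Step 2: Y1 = 15/91; threaded value p + q = 106; c = 2; cross terms: (2*13 - 21*-33)=719, (21*15 - 19*13)=68, (19*18 - 6*15)=252, (6*-33 - 2*18)=-234; twice the area = |805| = 805; area = 805/2; answer 805/2

805/2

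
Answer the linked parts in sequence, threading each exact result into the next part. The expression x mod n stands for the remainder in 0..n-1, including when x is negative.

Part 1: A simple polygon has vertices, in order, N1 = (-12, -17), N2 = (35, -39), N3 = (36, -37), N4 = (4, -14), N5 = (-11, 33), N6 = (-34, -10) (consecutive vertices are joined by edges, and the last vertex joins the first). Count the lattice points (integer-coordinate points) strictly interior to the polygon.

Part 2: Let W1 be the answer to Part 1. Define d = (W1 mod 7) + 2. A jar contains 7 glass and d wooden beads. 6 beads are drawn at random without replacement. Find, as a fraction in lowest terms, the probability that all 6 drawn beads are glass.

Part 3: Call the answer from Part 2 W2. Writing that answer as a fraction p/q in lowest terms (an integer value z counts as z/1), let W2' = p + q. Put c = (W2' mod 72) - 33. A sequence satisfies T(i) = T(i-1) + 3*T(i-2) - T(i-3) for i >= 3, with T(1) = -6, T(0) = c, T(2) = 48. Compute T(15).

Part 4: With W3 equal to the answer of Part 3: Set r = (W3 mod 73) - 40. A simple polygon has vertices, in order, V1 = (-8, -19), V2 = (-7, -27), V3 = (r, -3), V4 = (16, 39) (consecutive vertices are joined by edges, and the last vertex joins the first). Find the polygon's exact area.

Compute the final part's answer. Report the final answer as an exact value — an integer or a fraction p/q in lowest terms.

113

Part 1: cross terms: (-12*-39 - 35*-17)=1063, (35*-37 - 36*-39)=109, (36*-14 - 4*-37)=-356, (4*33 - -11*-14)=-22, (-11*-10 - -34*33)=1232, (-34*-17 - -12*-10)=458; twice the area = |2484| = 2484; area = 1242; boundary points = 1 + 1 + 1 + 1 + 1 + 1 = 6; strictly interior points = area - boundary/2 + 1 = 1240; answer 1240
Part 2: W1 = 1240; d = 3; total draws C(10,6) = 210; favorable C(7,6) = 7; P = 1/30; answer 1/30
Part 3: W2 = 1/30; threaded value p + q = 31; c = -2; T(3) = 1*(48) + 3*(-6) - 1*(-2) = 32; iterating: T(3)=32, T(4)=182, T(5)=230, T(6)=744, T(7)=1252, T(8)=3254, T(9)=6266, T(10)=14776, T(11)=30320, T(12)=68382, T(13)=144566, T(14)=319392, T(15)=684708; answer 684708
Part 4: W3 = 684708; r = 1; cross terms: (-8*-27 - -7*-19)=83, (-7*-3 - 1*-27)=48, (1*39 - 16*-3)=87, (16*-19 - -8*39)=8; twice the area = |226| = 226; area = 113; answer 113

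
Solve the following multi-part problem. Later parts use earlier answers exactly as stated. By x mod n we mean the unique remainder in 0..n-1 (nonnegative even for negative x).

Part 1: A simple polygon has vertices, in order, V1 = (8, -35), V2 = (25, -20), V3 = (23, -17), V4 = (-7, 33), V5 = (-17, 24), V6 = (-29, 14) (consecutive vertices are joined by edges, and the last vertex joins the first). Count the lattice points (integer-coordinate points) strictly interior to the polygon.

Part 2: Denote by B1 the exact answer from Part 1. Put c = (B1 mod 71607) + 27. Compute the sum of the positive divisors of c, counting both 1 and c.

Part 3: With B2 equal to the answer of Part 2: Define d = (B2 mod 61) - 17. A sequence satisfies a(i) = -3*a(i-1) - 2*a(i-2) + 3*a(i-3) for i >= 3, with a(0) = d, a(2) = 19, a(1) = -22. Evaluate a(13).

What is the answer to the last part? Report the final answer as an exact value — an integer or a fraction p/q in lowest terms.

Part 1: cross terms: (8*-20 - 25*-35)=715, (25*-17 - 23*-20)=35, (23*33 - -7*-17)=640, (-7*24 - -17*33)=393, (-17*14 - -29*24)=458, (-29*-35 - 8*14)=903; twice the area = |3144| = 3144; area = 1572; boundary points = 1 + 1 + 10 + 1 + 2 + 1 = 16; strictly interior points = area - boundary/2 + 1 = 1565; answer 1565
Part 2: B1 = 1565; c = 1592; 1592 = 2^3 * 199; sigma = (1 + 2 + 4 + 8) * (1 + 199) = 15 * 200 = 3000; answer 3000
Part 3: B2 = 3000; d = -6; a(3) = -3*(19) - 2*(-22) + 3*(-6) = -31; iterating: a(3)=-31, a(4)=-11, a(5)=152, a(6)=-527, a(7)=1244, a(8)=-2222, a(9)=2597, a(10)=385, a(11)=-13015, a(12)=46066, a(13)=-111013; answer -111013

-111013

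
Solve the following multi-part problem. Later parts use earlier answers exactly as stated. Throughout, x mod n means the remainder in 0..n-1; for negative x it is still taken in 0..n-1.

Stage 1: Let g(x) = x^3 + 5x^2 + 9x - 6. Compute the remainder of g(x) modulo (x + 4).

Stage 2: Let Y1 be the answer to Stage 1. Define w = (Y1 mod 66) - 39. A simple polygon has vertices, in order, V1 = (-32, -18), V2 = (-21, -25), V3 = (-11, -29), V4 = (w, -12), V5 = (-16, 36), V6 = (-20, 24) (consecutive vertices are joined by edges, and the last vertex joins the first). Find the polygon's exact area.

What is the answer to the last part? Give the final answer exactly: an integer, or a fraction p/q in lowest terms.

Stage 1: remainder = value at the root: 1*(-4)^3 + 5*(-4)^2 + 9*(-4)^1 - 6 = (-64) + (80) + (-36) + (-6) = -26; answer -26
Stage 2: Y1 = -26; w = 1; cross terms: (-32*-25 - -21*-18)=422, (-21*-29 - -11*-25)=334, (-11*-12 - 1*-29)=161, (1*36 - -16*-12)=-156, (-16*24 - -20*36)=336, (-20*-18 - -32*24)=1128; twice the area = |2225| = 2225; area = 2225/2; answer 2225/2

2225/2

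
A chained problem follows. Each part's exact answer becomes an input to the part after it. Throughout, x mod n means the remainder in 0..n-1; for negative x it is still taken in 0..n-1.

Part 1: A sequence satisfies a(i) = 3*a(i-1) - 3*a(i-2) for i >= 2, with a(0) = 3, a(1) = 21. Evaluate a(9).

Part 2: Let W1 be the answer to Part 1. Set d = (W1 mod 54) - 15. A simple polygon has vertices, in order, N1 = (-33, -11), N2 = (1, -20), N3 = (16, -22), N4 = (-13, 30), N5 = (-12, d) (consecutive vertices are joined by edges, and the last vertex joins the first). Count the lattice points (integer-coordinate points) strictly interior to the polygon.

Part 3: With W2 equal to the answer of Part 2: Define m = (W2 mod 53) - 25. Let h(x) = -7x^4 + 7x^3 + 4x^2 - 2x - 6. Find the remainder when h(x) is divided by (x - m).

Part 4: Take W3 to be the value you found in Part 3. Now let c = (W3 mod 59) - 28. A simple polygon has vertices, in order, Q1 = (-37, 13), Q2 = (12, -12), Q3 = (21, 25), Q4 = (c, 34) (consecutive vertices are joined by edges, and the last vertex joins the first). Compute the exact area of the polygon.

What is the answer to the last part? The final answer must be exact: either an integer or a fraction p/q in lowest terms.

1418

Part 1: a(2) = 3*(21) - 3*(3) = 54; iterating: a(2)=54, a(3)=99, a(4)=135, a(5)=108, a(6)=-81, a(7)=-567, a(8)=-1458, a(9)=-2673; answer -2673
Part 2: W1 = -2673; d = 12; cross terms: (-33*-20 - 1*-11)=671, (1*-22 - 16*-20)=298, (16*30 - -13*-22)=194, (-13*12 - -12*30)=204, (-12*-11 - -33*12)=528; twice the area = |1895| = 1895; area = 1895/2; boundary points = 1 + 1 + 1 + 1 + 1 = 5; strictly interior points = area - boundary/2 + 1 = 946; answer 946
Part 3: W2 = 946; m = 20; remainder = value at the root: -7*(20)^4 + 7*(20)^3 + 4*(20)^2 - 2*(20)^1 - 6 = (-1120000) + (56000) + (1600) + (-40) + (-6) = -1062446; answer -1062446
Part 4: W3 = -1062446; c = -2; cross terms: (-37*-12 - 12*13)=288, (12*25 - 21*-12)=552, (21*34 - -2*25)=764, (-2*13 - -37*34)=1232; twice the area = |2836| = 2836; area = 1418; answer 1418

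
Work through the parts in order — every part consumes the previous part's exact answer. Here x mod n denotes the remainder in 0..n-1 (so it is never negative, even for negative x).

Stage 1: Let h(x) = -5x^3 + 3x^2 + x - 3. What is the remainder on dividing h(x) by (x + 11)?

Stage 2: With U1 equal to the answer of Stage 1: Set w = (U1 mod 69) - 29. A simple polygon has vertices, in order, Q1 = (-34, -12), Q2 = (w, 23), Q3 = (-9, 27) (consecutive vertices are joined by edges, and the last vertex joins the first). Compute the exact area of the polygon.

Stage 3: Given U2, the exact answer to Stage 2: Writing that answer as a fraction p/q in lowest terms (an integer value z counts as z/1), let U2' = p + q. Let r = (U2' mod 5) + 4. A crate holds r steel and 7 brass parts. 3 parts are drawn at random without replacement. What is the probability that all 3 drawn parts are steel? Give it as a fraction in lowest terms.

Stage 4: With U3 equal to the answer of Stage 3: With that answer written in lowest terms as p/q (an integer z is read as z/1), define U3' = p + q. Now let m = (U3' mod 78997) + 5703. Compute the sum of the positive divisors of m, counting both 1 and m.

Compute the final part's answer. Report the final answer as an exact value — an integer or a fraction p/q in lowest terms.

Stage 1: remainder = value at the root: -5*(-11)^3 + 3*(-11)^2 + 1*(-11)^1 - 3 = (6655) + (363) + (-11) + (-3) = 7004; answer 7004
Stage 2: U1 = 7004; w = 6; cross terms: (-34*23 - 6*-12)=-710, (6*27 - -9*23)=369, (-9*-12 - -34*27)=1026; twice the area = |685| = 685; area = 685/2; answer 685/2
Stage 3: U2 = 685/2; threaded value p + q = 687; r = 6; total draws C(13,3) = 286; favorable C(6,3) = 20; P = 10/143; answer 10/143
Stage 4: U3 = 10/143; threaded value p + q = 153; m = 5856; 5856 = 2^5 * 3 * 61; sigma = (1 + 2 + 4 + 8 + 16 + 32) * (1 + 3) * (1 + 61) = 63 * 4 * 62 = 15624; answer 15624

15624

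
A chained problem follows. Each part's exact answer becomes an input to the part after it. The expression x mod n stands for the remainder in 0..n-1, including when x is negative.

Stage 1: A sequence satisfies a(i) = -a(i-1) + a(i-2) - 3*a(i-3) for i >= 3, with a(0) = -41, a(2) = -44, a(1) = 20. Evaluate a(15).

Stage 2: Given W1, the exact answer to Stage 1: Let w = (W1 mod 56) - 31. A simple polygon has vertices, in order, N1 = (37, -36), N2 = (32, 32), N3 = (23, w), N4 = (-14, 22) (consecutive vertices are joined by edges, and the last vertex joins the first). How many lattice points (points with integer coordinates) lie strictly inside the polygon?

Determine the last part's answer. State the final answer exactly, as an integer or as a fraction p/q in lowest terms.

851

Stage 1: a(3) = -1*(-44) + 1*(20) - 3*(-41) = 187; iterating: a(3)=187, a(4)=-291, a(5)=610, a(6)=-1462, a(7)=2945, a(8)=-6237, a(9)=13568, a(10)=-28640, a(11)=60919, a(12)=-130263, a(13)=277102, a(14)=-590122, a(15)=1258013; answer 1258013
Stage 2: W1 = 1258013; w = -2; cross terms: (37*32 - 32*-36)=2336, (32*-2 - 23*32)=-800, (23*22 - -14*-2)=478, (-14*-36 - 37*22)=-310; twice the area = |1704| = 1704; area = 852; boundary points = 1 + 1 + 1 + 1 = 4; strictly interior points = area - boundary/2 + 1 = 851; answer 851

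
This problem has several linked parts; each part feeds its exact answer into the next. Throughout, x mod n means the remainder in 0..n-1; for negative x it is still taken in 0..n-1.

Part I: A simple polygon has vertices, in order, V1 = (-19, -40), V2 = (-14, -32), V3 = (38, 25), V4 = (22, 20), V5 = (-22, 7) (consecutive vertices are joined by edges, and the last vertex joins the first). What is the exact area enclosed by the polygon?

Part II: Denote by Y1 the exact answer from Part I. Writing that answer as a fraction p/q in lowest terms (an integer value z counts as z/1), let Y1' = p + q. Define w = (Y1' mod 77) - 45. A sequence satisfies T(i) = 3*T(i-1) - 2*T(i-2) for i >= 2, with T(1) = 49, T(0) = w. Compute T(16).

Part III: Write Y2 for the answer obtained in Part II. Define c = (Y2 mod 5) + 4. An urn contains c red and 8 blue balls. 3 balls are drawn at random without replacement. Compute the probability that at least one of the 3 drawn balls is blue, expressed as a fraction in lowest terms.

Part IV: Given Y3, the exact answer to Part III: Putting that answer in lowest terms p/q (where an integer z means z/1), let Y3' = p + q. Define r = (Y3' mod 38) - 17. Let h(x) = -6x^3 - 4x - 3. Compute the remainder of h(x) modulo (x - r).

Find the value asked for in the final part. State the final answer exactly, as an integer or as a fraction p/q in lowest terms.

Part I: cross terms: (-19*-32 - -14*-40)=48, (-14*25 - 38*-32)=866, (38*20 - 22*25)=210, (22*7 - -22*20)=594, (-22*-40 - -19*7)=1013; twice the area = |2731| = 2731; area = 2731/2; answer 2731/2
Part II: Y1 = 2731/2; threaded value p + q = 2733; w = -7; T(2) = 3*(49) - 2*(-7) = 161; iterating: T(2)=161, T(3)=385, T(4)=833, T(5)=1729, T(6)=3521, T(7)=7105, T(8)=14273, T(9)=28609, T(10)=57281, T(11)=114625, T(12)=229313, T(13)=458689, T(14)=917441, T(15)=1834945, T(16)=3669953; answer 3669953
Part III: Y2 = 3669953; c = 7; total draws C(15,3) = 455; complement C(7,3) = 35; favorable 455 - 35 = 420; P = 12/13; answer 12/13
Part IV: Y3 = 12/13; threaded value p + q = 25; r = 8; remainder = value at the root: -6*(8)^3 - 4*(8)^1 - 3 = (-3072) + (-32) + (-3) = -3107; answer -3107

-3107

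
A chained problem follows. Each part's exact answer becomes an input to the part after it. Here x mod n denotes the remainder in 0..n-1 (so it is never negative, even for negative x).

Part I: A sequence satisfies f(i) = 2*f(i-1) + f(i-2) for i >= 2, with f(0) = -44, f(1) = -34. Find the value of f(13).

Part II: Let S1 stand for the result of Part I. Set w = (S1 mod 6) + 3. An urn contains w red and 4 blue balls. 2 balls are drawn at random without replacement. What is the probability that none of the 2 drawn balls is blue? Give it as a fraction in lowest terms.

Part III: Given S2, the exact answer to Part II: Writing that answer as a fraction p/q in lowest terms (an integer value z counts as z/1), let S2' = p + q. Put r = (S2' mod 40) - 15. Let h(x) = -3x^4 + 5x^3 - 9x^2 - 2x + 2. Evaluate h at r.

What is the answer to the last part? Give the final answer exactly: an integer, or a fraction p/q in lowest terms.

-541147

Part I: f(2) = 2*(-34) + 1*(-44) = -112; iterating: f(2)=-112, f(3)=-258, f(4)=-628, f(5)=-1514, f(6)=-3656, f(7)=-8826, f(8)=-21308, f(9)=-51442, f(10)=-124192, f(11)=-299826, f(12)=-723844, f(13)=-1747514; answer -1747514
Part II: S1 = -1747514; w = 7; total draws C(11,2) = 55; favorable C(7,2) = 21; P = 21/55; answer 21/55
Part III: S2 = 21/55; threaded value p + q = 76; r = 21; -3*(21)^4 + 5*(21)^3 - 9*(21)^2 - 2*(21)^1 + 2 = (-583443) + (46305) + (-3969) + (-42) + (2) = -541147; answer -541147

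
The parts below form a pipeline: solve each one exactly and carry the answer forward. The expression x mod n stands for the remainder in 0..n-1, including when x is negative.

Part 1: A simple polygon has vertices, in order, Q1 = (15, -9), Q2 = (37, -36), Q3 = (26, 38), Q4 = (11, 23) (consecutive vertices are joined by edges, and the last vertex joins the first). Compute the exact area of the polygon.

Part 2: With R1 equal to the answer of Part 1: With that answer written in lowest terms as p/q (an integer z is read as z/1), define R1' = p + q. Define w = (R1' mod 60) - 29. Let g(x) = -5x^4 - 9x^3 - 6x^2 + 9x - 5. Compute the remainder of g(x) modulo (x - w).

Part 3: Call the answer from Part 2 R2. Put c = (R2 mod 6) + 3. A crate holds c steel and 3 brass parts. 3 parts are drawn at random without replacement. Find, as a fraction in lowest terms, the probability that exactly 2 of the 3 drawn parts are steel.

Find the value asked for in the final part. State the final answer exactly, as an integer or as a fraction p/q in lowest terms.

28/55

Part 1: cross terms: (15*-36 - 37*-9)=-207, (37*38 - 26*-36)=2342, (26*23 - 11*38)=180, (11*-9 - 15*23)=-444; twice the area = |1871| = 1871; area = 1871/2; answer 1871/2
Part 2: R1 = 1871/2; threaded value p + q = 1873; w = -16; remainder = value at the root: -5*(-16)^4 - 9*(-16)^3 - 6*(-16)^2 + 9*(-16)^1 - 5 = (-327680) + (36864) + (-1536) + (-144) + (-5) = -292501; answer -292501
Part 3: R2 = -292501; c = 8; total draws C(11,3) = 165; favorable C(8,2)*C(3,1) = 84; P = 28/55; answer 28/55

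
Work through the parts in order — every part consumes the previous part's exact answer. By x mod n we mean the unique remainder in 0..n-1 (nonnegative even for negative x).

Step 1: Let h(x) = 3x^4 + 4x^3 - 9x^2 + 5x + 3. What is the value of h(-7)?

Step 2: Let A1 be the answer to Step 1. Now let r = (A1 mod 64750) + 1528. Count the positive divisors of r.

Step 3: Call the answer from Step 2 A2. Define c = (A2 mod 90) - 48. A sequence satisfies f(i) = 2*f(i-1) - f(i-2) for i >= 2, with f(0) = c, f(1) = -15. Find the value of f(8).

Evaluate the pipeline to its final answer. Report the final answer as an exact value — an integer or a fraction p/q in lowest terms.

Step 1: 3*(-7)^4 + 4*(-7)^3 - 9*(-7)^2 + 5*(-7)^1 + 3 = (7203) + (-1372) + (-441) + (-35) + (3) = 5358; answer 5358
Step 2: A1 = 5358; r = 6886; 6886 = 2 * 11 * 313; number of divisors = (1+1) * (1+1) * (1+1) = 8; answer 8
Step 3: A2 = 8; c = -40; f(2) = 2*(-15) - 1*(-40) = 10; iterating: f(2)=10, f(3)=35, f(4)=60, f(5)=85, f(6)=110, f(7)=135, f(8)=160; answer 160

160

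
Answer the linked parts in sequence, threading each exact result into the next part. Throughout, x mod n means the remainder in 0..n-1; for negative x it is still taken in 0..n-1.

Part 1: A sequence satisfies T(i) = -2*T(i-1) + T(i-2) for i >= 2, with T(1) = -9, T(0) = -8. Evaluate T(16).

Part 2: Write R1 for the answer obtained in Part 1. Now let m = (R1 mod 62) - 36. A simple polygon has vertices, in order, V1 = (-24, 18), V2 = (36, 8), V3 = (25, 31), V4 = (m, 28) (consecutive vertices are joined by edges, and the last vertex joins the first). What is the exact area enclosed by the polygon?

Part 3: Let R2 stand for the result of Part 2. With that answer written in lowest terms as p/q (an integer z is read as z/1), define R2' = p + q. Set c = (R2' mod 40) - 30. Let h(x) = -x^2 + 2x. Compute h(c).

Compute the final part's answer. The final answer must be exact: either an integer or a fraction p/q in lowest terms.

-323

Part 1: T(2) = -2*(-9) + 1*(-8) = 10; iterating: T(2)=10, T(3)=-29, T(4)=68, T(5)=-165, T(6)=398, T(7)=-961, T(8)=2320, T(9)=-5601, T(10)=13522, T(11)=-32645, T(12)=78812, T(13)=-190269, T(14)=459350, T(15)=-1108969, T(16)=2677288; answer 2677288
Part 2: R1 = 2677288; m = -32; cross terms: (-24*8 - 36*18)=-840, (36*31 - 25*8)=916, (25*28 - -32*31)=1692, (-32*18 - -24*28)=96; twice the area = |1864| = 1864; area = 932; answer 932
Part 3: R2 = 932; threaded value p + q = 933; c = -17; -1*(-17)^2 + 2*(-17)^1 = (-289) + (-34) = -323; answer -323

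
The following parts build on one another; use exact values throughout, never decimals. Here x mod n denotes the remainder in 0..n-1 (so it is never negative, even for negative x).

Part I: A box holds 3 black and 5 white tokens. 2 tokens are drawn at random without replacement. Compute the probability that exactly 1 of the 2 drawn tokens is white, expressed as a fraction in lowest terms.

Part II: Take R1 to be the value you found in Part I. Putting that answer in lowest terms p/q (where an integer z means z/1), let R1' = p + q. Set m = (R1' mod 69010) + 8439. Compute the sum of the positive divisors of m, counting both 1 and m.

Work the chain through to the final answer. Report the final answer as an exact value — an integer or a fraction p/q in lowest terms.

12726

Part I: total draws C(8,2) = 28; favorable C(5,1)*C(3,1) = 15; P = 15/28; answer 15/28
Part II: R1 = 15/28; threaded value p + q = 43; m = 8482; 8482 = 2 * 4241; sigma = (1 + 2) * (1 + 4241) = 3 * 4242 = 12726; answer 12726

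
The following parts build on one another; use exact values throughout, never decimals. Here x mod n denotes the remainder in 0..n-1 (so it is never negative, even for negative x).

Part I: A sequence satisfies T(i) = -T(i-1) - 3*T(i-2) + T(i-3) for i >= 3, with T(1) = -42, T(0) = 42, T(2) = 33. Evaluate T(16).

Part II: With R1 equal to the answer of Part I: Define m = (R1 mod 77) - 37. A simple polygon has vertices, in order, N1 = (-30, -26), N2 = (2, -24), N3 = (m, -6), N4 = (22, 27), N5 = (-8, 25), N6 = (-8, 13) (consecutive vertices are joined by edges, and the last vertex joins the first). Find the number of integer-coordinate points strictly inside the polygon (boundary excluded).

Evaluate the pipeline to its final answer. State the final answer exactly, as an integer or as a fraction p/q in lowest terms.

Part I: T(3) = -1*(33) - 3*(-42) + 1*(42) = 135; iterating: T(3)=135, T(4)=-276, T(5)=-96, T(6)=1059, T(7)=-1047, T(8)=-2226, T(9)=6426, T(10)=-795, T(11)=-20709, T(12)=29520, T(13)=31812, T(14)=-141081, T(15)=75165, T(16)=379890; answer 379890
Part II: R1 = 379890; m = 12; cross terms: (-30*-24 - 2*-26)=772, (2*-6 - 12*-24)=276, (12*27 - 22*-6)=456, (22*25 - -8*27)=766, (-8*13 - -8*25)=96, (-8*-26 - -30*13)=598; twice the area = |2964| = 2964; area = 1482; boundary points = 2 + 2 + 1 + 2 + 12 + 1 = 20; strictly interior points = area - boundary/2 + 1 = 1473; answer 1473

1473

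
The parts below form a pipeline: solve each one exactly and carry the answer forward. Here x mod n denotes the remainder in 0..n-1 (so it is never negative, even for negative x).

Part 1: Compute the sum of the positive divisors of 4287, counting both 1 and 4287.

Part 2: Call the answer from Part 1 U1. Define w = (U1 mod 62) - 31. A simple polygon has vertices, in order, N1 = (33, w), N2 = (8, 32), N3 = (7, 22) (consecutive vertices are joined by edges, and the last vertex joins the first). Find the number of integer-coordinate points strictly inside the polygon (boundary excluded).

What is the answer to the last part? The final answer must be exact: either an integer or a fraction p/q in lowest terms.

Part 1: 4287 = 3 * 1429; sigma = (1 + 3) * (1 + 1429) = 4 * 1430 = 5720; answer 5720
Part 2: U1 = 5720; w = -15; cross terms: (33*32 - 8*-15)=1176, (8*22 - 7*32)=-48, (7*-15 - 33*22)=-831; twice the area = |297| = 297; area = 297/2; boundary points = 1 + 1 + 1 = 3; strictly interior points = area - boundary/2 + 1 = 148; answer 148

148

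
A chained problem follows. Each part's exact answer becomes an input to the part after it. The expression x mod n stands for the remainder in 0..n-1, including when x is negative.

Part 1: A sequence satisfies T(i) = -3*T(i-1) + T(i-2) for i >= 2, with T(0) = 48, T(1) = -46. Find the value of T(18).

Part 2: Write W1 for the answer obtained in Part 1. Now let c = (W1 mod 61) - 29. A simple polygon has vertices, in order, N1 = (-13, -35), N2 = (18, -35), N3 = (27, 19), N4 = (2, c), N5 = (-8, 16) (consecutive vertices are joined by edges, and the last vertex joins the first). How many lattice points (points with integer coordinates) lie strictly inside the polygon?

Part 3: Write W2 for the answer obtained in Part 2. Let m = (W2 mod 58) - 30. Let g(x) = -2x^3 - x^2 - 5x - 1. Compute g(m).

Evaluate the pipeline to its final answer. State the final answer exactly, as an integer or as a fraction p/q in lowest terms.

Part 1: T(2) = -3*(-46) + 1*(48) = 186; iterating: T(2)=186, T(3)=-604, T(4)=1998, T(5)=-6598, T(6)=21792, T(7)=-71974, T(8)=237714, T(9)=-785116, T(10)=2593062, T(11)=-8564302, T(12)=28285968, T(13)=-93422206, T(14)=308552586, T(15)=-1019079964, T(16)=3365792478, T(17)=-11116457398, T(18)=36715164672; answer 36715164672
Part 2: W1 = 36715164672; c = -2; cross terms: (-13*-35 - 18*-35)=1085, (18*19 - 27*-35)=1287, (27*-2 - 2*19)=-92, (2*16 - -8*-2)=16, (-8*-35 - -13*16)=488; twice the area = |2784| = 2784; area = 1392; boundary points = 31 + 9 + 1 + 2 + 1 = 44; strictly interior points = area - boundary/2 + 1 = 1371; answer 1371
Part 3: W2 = 1371; m = 7; -2*(7)^3 - 1*(7)^2 - 5*(7)^1 - 1 = (-686) + (-49) + (-35) + (-1) = -771; answer -771

-771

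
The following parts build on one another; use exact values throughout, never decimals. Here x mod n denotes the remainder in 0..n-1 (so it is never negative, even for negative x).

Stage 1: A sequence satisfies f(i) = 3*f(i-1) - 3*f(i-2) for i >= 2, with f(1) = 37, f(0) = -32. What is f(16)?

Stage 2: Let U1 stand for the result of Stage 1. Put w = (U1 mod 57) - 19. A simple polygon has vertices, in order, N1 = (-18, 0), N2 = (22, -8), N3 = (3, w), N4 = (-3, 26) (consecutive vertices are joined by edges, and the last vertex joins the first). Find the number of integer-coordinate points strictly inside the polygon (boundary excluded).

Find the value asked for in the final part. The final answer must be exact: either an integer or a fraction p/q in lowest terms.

564

Stage 1: f(2) = 3*(37) - 3*(-32) = 207; iterating: f(2)=207, f(3)=510, f(4)=909, f(5)=1197, f(6)=864, f(7)=-999, f(8)=-5589, f(9)=-13770, f(10)=-24543, f(11)=-32319, f(12)=-23328, f(13)=26973, f(14)=150903, f(15)=371790, f(16)=662661; answer 662661
Stage 2: U1 = 662661; w = 17; cross terms: (-18*-8 - 22*0)=144, (22*17 - 3*-8)=398, (3*26 - -3*17)=129, (-3*0 - -18*26)=468; twice the area = |1139| = 1139; area = 1139/2; boundary points = 8 + 1 + 3 + 1 = 13; strictly interior points = area - boundary/2 + 1 = 564; answer 564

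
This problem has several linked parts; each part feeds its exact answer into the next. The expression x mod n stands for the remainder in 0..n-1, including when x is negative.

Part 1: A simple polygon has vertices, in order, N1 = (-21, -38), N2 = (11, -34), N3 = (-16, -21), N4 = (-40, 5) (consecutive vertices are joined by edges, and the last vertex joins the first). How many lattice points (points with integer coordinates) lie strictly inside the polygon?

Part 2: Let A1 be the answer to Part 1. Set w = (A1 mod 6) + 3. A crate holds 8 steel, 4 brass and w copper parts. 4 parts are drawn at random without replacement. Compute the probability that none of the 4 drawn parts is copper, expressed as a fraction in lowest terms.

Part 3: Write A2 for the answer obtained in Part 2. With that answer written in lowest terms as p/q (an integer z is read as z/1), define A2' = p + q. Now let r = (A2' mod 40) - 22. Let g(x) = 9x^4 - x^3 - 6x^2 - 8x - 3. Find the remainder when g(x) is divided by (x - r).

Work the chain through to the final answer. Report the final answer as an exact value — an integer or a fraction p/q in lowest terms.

948813

Part 1: cross terms: (-21*-34 - 11*-38)=1132, (11*-21 - -16*-34)=-775, (-16*5 - -40*-21)=-920, (-40*-38 - -21*5)=1625; twice the area = |1062| = 1062; area = 531; boundary points = 4 + 1 + 2 + 1 = 8; strictly interior points = area - boundary/2 + 1 = 528; answer 528
Part 2: A1 = 528; w = 3; total draws C(15,4) = 1365; favorable C(12,4) = 495; P = 33/91; answer 33/91
Part 3: A2 = 33/91; threaded value p + q = 124; r = -18; remainder = value at the root: 9*(-18)^4 - 1*(-18)^3 - 6*(-18)^2 - 8*(-18)^1 - 3 = (944784) + (5832) + (-1944) + (144) + (-3) = 948813; answer 948813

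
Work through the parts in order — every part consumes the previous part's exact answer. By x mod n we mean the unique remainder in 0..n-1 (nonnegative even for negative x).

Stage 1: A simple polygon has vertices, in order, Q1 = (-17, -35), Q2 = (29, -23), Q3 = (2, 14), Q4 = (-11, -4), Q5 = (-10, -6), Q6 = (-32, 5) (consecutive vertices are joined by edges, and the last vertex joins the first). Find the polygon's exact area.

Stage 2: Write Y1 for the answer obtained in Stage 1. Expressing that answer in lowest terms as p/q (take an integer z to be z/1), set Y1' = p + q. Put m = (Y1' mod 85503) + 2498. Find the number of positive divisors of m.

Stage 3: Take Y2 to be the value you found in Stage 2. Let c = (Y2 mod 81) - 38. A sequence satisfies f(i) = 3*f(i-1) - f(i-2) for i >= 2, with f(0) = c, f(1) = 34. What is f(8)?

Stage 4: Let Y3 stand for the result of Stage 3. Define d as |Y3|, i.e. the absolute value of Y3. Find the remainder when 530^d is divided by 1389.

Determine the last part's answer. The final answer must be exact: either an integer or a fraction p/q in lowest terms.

1177

Stage 1: cross terms: (-17*-23 - 29*-35)=1406, (29*14 - 2*-23)=452, (2*-4 - -11*14)=146, (-11*-6 - -10*-4)=26, (-10*5 - -32*-6)=-242, (-32*-35 - -17*5)=1205; twice the area = |2993| = 2993; area = 2993/2; answer 2993/2
Stage 2: Y1 = 2993/2; threaded value p + q = 2995; m = 5493; 5493 = 3 * 1831; number of divisors = (1+1) * (1+1) = 4; answer 4
Stage 3: Y2 = 4; c = -34; f(2) = 3*(34) - 1*(-34) = 136; iterating: f(2)=136, f(3)=374, f(4)=986, f(5)=2584, f(6)=6766, f(7)=17714, f(8)=46376; answer 46376
Stage 4: Y3 = 46376; d = 46376; squarings mod 1389: 530^1=530, 530^2=322, 530^4=898, 530^8=784, 530^16=718, 530^32=205, 530^64=355, 530^128=1015, 530^256=976, 530^512=1111, 530^1024=889, 530^2048=1369, 530^4096=400, 530^8192=265, 530^16384=775, 530^32768=577; 530^46376 = 530^8 * 530^32 * 530^256 * 530^1024 * 530^4096 * 530^8192 * 530^32768 = 1177 (mod 1389); answer 1177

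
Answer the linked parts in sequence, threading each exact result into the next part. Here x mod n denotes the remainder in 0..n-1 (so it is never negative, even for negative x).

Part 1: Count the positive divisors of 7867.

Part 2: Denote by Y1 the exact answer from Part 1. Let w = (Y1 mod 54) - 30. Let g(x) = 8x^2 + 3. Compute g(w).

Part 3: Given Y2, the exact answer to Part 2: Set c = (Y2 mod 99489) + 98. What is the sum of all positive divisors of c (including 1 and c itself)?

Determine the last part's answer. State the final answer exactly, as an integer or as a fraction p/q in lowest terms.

Part 1: 7867 is prime, so its only divisors are 1 and 7867; count = 2; answer 2
Part 2: Y1 = 2; w = -28; 8*(-28)^2 + 3 = (6272) + (3) = 6275; answer 6275
Part 3: Y2 = 6275; c = 6373; 6373 is prime, so its only divisors are 1 and 6373; sigma = 1 + 6373 = 6374; answer 6374

6374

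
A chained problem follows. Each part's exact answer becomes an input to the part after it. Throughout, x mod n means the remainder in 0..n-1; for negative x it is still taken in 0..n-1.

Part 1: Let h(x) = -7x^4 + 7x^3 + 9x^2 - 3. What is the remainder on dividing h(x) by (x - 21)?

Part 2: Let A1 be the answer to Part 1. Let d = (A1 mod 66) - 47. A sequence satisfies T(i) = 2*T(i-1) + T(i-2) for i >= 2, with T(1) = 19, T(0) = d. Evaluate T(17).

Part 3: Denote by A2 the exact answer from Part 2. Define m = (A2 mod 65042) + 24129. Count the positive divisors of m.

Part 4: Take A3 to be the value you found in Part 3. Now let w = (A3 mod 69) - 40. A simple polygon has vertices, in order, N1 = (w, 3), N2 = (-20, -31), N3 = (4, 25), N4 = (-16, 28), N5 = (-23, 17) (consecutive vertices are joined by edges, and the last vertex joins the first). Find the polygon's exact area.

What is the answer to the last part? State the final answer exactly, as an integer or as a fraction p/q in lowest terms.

1843/2

Part 1: remainder = value at the root: -7*(21)^4 + 7*(21)^3 + 9*(21)^2 - 3 = (-1361367) + (64827) + (3969) + (-3) = -1292574; answer -1292574
Part 2: A1 = -1292574; d = -11; T(2) = 2*(19) + 1*(-11) = 27; iterating: T(2)=27, T(3)=73, T(4)=173, T(5)=419, T(6)=1011, T(7)=2441, T(8)=5893, T(9)=14227, T(10)=34347, T(11)=82921, T(12)=200189, T(13)=483299, T(14)=1166787, T(15)=2816873, T(16)=6800533, T(17)=16417939; answer 16417939
Part 3: A2 = 16417939; m = 51484; 51484 = 2^2 * 61 * 211; number of divisors = (2+1) * (1+1) * (1+1) = 12; answer 12
Part 4: A3 = 12; w = -28; cross terms: (-28*-31 - -20*3)=928, (-20*25 - 4*-31)=-376, (4*28 - -16*25)=512, (-16*17 - -23*28)=372, (-23*3 - -28*17)=407; twice the area = |1843| = 1843; area = 1843/2; answer 1843/2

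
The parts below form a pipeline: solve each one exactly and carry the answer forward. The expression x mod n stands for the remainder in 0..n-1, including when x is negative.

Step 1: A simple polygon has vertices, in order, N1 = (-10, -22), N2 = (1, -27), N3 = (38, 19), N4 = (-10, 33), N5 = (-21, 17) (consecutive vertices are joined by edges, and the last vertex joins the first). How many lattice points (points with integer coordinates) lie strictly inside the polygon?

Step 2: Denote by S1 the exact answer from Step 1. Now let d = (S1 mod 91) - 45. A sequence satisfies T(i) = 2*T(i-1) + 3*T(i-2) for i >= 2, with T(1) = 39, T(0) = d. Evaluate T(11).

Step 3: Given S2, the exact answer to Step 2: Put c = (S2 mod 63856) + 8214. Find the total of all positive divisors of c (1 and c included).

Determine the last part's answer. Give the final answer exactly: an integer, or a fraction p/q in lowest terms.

Step 1: cross terms: (-10*-27 - 1*-22)=292, (1*19 - 38*-27)=1045, (38*33 - -10*19)=1444, (-10*17 - -21*33)=523, (-21*-22 - -10*17)=632; twice the area = |3936| = 3936; area = 1968; boundary points = 1 + 1 + 2 + 1 + 1 = 6; strictly interior points = area - boundary/2 + 1 = 1966; answer 1966
Step 2: S1 = 1966; d = 10; T(2) = 2*(39) + 3*(10) = 108; iterating: T(2)=108, T(3)=333, T(4)=990, T(5)=2979, T(6)=8928, T(7)=26793, T(8)=80370, T(9)=241119, T(10)=723348, T(11)=2170053; answer 2170053
Step 3: S2 = 2170053; c = 71019; 71019 = 3^2 * 13 * 607; sigma = (1 + 3 + 9) * (1 + 13) * (1 + 607) = 13 * 14 * 608 = 110656; answer 110656

110656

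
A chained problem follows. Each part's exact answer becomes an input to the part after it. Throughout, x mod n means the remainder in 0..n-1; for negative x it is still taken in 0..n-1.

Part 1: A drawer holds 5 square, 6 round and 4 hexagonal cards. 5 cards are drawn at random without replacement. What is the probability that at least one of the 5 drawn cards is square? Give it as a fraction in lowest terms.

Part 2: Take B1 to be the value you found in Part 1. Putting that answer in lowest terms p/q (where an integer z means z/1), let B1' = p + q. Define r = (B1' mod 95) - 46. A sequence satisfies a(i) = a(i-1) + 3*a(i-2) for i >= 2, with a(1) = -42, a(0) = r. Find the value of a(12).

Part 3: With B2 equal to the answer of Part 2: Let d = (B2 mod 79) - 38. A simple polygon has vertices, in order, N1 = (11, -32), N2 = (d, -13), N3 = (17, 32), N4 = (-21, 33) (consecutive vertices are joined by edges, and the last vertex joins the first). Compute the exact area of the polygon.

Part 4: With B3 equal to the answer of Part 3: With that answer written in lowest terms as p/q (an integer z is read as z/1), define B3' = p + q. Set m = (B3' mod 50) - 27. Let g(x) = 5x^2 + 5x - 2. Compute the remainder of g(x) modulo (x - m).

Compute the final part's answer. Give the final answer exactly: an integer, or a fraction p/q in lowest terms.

3248

Part 1: total draws C(15,5) = 3003; complement C(10,5) = 252; favorable 3003 - 252 = 2751; P = 131/143; answer 131/143
Part 2: B1 = 131/143; threaded value p + q = 274; r = 38; a(2) = 1*(-42) + 3*(38) = 72; iterating: a(2)=72, a(3)=-54, a(4)=162, a(5)=0, a(6)=486, a(7)=486, a(8)=1944, a(9)=3402, a(10)=9234, a(11)=19440, a(12)=47142; answer 47142
Part 3: B2 = 47142; d = 20; cross terms: (11*-13 - 20*-32)=497, (20*32 - 17*-13)=861, (17*33 - -21*32)=1233, (-21*-32 - 11*33)=309; twice the area = |2900| = 2900; area = 1450; answer 1450
Part 4: B3 = 1450; threaded value p + q = 1451; m = -26; remainder = value at the root: 5*(-26)^2 + 5*(-26)^1 - 2 = (3380) + (-130) + (-2) = 3248; answer 3248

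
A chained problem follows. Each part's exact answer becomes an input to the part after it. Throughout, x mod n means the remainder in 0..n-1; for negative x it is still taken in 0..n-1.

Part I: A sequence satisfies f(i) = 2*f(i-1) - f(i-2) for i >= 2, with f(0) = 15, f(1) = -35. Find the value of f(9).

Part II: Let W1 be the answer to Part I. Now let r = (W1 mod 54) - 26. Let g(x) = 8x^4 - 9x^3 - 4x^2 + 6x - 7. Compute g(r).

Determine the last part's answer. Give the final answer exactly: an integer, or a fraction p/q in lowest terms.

2982018

Part I: f(2) = 2*(-35) - 1*(15) = -85; iterating: f(2)=-85, f(3)=-135, f(4)=-185, f(5)=-235, f(6)=-285, f(7)=-335, f(8)=-385, f(9)=-435; answer -435
Part II: W1 = -435; r = 25; 8*(25)^4 - 9*(25)^3 - 4*(25)^2 + 6*(25)^1 - 7 = (3125000) + (-140625) + (-2500) + (150) + (-7) = 2982018; answer 2982018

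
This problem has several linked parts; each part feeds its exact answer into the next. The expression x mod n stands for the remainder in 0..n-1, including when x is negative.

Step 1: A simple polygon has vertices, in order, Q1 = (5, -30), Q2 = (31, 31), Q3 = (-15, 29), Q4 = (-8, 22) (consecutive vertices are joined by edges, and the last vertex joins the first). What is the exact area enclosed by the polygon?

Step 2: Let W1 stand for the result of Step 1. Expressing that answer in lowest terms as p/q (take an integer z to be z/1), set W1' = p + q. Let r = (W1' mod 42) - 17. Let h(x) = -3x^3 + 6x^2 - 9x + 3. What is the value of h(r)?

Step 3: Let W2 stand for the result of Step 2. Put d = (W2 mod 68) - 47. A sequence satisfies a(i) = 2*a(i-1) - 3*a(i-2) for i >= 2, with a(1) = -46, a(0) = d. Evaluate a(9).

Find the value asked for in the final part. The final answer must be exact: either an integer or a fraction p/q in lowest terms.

Step 1: cross terms: (5*31 - 31*-30)=1085, (31*29 - -15*31)=1364, (-15*22 - -8*29)=-98, (-8*-30 - 5*22)=130; twice the area = |2481| = 2481; area = 2481/2; answer 2481/2
Step 2: W1 = 2481/2; threaded value p + q = 2483; r = -12; -3*(-12)^3 + 6*(-12)^2 - 9*(-12)^1 + 3 = (5184) + (864) + (108) + (3) = 6159; answer 6159
Step 3: W2 = 6159; d = -8; a(2) = 2*(-46) - 3*(-8) = -68; iterating: a(2)=-68, a(3)=2, a(4)=208, a(5)=410, a(6)=196, a(7)=-838, a(8)=-2264, a(9)=-2014; answer -2014

-2014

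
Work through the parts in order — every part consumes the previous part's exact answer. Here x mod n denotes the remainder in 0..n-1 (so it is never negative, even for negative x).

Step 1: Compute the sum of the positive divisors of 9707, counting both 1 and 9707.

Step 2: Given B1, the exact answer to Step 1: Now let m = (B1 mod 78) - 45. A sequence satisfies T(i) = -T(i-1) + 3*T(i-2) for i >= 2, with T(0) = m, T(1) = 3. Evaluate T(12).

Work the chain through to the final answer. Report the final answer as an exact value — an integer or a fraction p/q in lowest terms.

-380685

Step 1: 9707 = 17 * 571; sigma = (1 + 17) * (1 + 571) = 18 * 572 = 10296; answer 10296
Step 2: B1 = 10296; m = -45; T(2) = -1*(3) + 3*(-45) = -138; iterating: T(2)=-138, T(3)=147, T(4)=-561, T(5)=1002, T(6)=-2685, T(7)=5691, T(8)=-13746, T(9)=30819, T(10)=-72057, T(11)=164514, T(12)=-380685; answer -380685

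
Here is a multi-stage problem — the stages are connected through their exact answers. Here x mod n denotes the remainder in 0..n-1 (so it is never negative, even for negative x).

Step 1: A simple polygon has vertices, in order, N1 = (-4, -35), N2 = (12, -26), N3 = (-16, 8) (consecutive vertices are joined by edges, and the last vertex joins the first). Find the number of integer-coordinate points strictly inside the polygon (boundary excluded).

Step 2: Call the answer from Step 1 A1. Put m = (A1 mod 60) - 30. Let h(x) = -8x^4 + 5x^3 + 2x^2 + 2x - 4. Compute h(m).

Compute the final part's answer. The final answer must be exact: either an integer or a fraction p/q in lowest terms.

Step 1: cross terms: (-4*-26 - 12*-35)=524, (12*8 - -16*-26)=-320, (-16*-35 - -4*8)=592; twice the area = |796| = 796; area = 398; boundary points = 1 + 2 + 1 = 4; strictly interior points = area - boundary/2 + 1 = 397; answer 397
Step 2: A1 = 397; m = 7; -8*(7)^4 + 5*(7)^3 + 2*(7)^2 + 2*(7)^1 - 4 = (-19208) + (1715) + (98) + (14) + (-4) = -17385; answer -17385

-17385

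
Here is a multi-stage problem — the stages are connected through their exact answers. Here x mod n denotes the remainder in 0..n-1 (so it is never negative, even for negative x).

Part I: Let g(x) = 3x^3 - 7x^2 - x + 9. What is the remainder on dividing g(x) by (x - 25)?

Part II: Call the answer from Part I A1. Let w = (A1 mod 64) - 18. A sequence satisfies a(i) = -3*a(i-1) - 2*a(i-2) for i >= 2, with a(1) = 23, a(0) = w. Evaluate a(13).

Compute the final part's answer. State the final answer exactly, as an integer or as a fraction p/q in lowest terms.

Part I: remainder = value at the root: 3*(25)^3 - 7*(25)^2 - 1*(25)^1 + 9 = (46875) + (-4375) + (-25) + (9) = 42484; answer 42484
Part II: A1 = 42484; w = 34; a(2) = -3*(23) - 2*(34) = -137; iterating: a(2)=-137, a(3)=365, a(4)=-821, a(5)=1733, a(6)=-3557, a(7)=7205, a(8)=-14501, a(9)=29093, a(10)=-58277, a(11)=116645, a(12)=-233381, a(13)=466853; answer 466853

466853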